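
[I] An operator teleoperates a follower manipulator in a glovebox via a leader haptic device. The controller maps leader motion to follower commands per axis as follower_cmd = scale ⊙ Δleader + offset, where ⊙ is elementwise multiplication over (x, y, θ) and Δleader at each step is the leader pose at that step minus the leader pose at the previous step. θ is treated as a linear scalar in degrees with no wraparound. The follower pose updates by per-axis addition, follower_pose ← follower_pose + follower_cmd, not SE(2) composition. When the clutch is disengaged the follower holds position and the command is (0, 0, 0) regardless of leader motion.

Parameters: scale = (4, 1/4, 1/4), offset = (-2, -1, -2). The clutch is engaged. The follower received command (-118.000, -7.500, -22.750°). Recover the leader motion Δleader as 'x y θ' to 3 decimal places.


-29.000 -26.000 -83.000

axis x: (-118.000 − -2) / (4) = -29.000
axis y: (-7.500 − -1) / (1/4) = -26.000
axis θ: (-22.750 − -2) / (1/4) = -83.000


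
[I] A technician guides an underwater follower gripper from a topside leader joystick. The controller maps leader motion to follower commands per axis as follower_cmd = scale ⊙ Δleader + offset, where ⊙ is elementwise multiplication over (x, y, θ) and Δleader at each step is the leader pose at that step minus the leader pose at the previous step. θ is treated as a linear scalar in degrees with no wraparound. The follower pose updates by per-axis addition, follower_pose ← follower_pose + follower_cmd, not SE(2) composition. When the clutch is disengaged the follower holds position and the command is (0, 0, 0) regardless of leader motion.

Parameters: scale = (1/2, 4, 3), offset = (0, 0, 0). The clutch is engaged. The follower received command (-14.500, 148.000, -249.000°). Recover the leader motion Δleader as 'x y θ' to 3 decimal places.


-29.000 37.000 -83.000

axis x: (-14.500 − 0) / (1/2) = -29.000
axis y: (148.000 − 0) / (4) = 37.000
axis θ: (-249.000 − 0) / (3) = -83.000


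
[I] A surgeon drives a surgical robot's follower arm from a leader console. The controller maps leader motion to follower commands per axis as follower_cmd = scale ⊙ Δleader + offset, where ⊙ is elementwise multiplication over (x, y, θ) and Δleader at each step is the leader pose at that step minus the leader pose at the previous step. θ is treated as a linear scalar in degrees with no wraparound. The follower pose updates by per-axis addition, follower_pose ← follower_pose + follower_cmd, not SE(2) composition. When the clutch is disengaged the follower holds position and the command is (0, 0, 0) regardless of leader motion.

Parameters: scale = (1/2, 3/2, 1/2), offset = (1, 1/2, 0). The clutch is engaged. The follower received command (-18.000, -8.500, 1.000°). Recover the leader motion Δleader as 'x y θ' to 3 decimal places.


-38.000 -6.000 2.000

axis x: (-18.000 − 1) / (1/2) = -38.000
axis y: (-8.500 − 1/2) / (3/2) = -6.000
axis θ: (1.000 − 0) / (1/2) = 2.000


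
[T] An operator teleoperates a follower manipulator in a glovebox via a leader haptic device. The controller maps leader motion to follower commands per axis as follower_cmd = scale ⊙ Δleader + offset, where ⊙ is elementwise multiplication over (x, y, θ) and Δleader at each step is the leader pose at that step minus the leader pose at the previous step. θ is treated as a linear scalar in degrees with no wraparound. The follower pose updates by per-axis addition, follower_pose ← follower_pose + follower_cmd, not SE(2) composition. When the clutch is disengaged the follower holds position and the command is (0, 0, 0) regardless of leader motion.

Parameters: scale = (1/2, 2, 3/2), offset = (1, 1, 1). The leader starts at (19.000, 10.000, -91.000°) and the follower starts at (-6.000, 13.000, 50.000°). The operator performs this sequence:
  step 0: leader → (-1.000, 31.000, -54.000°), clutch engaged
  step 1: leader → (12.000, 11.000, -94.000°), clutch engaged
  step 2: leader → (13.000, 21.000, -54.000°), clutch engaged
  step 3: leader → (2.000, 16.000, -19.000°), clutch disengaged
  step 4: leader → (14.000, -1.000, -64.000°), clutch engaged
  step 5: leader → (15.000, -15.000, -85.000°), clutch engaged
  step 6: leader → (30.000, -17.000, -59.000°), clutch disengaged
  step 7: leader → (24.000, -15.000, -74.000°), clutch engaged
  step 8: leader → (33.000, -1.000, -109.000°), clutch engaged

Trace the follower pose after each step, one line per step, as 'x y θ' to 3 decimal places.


-15.000 56.000 106.500
-7.500 17.000 47.500
-6.000 38.000 108.500
-6.000 38.000 108.500
1.000 5.000 42.000
2.500 -22.000 11.500
2.500 -22.000 11.500
0.500 -17.000 -10.000
6.000 12.000 -61.500

step 0: Δleader=(-20.000, 21.000, 37.000°), engaged; cmd=(-9.000, 43.000, 56.500°) → follower=(-15.000, 56.000, 106.500°)
step 1: Δleader=(13.000, -20.000, -40.000°), engaged; cmd=(7.500, -39.000, -59.000°) → follower=(-7.500, 17.000, 47.500°)
step 2: Δleader=(1.000, 10.000, 40.000°), engaged; cmd=(1.500, 21.000, 61.000°) → follower=(-6.000, 38.000, 108.500°)
step 3: Δleader=(-11.000, -5.000, 35.000°), disengaged; cmd=(0,0,0) → follower holds at (-6.000, 38.000, 108.500°)
step 4: Δleader=(12.000, -17.000, -45.000°), engaged; cmd=(7.000, -33.000, -66.500°) → follower=(1.000, 5.000, 42.000°)
step 5: Δleader=(1.000, -14.000, -21.000°), engaged; cmd=(1.500, -27.000, -30.500°) → follower=(2.500, -22.000, 11.500°)
step 6: Δleader=(15.000, -2.000, 26.000°), disengaged; cmd=(0,0,0) → follower holds at (2.500, -22.000, 11.500°)
step 7: Δleader=(-6.000, 2.000, -15.000°), engaged; cmd=(-2.000, 5.000, -21.500°) → follower=(0.500, -17.000, -10.000°)
step 8: Δleader=(9.000, 14.000, -35.000°), engaged; cmd=(5.500, 29.000, -51.500°) → follower=(6.000, 12.000, -61.500°)


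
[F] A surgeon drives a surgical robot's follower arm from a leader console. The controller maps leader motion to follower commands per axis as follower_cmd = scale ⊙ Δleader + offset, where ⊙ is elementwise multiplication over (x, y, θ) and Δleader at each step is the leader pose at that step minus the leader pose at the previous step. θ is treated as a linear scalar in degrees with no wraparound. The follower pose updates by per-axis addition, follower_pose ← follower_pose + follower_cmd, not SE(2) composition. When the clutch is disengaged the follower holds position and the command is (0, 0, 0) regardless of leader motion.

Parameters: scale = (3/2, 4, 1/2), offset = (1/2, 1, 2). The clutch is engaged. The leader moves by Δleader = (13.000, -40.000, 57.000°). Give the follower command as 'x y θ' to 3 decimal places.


20.000 -159.000 30.500

axis x: 3/2·13.000 + 1/2 = 20.000
axis y: 4·-40.000 + 1 = -159.000
axis θ: 1/2·57.000 + 2 = 30.500


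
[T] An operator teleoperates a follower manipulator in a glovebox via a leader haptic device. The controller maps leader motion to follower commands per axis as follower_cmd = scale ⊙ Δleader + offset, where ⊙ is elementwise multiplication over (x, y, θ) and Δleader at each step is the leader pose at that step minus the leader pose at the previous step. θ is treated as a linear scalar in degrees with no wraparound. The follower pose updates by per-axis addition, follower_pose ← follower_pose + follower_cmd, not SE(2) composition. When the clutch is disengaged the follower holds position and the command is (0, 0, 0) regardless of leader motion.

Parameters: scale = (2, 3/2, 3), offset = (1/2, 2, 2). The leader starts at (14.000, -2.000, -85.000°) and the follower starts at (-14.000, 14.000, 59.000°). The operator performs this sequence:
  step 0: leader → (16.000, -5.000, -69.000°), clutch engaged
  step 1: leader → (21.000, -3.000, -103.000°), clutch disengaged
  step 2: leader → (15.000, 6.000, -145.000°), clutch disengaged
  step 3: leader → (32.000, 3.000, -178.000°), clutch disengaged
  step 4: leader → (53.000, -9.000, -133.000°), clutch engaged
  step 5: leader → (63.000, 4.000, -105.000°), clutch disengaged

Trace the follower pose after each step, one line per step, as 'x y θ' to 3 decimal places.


-9.500 11.500 109.000
-9.500 11.500 109.000
-9.500 11.500 109.000
-9.500 11.500 109.000
33.000 -4.500 246.000
33.000 -4.500 246.000

step 0: Δleader=(2.000, -3.000, 16.000°), engaged; cmd=(4.500, -2.500, 50.000°) → follower=(-9.500, 11.500, 109.000°)
step 1: Δleader=(5.000, 2.000, -34.000°), disengaged; cmd=(0,0,0) → follower holds at (-9.500, 11.500, 109.000°)
step 2: Δleader=(-6.000, 9.000, -42.000°), disengaged; cmd=(0,0,0) → follower holds at (-9.500, 11.500, 109.000°)
step 3: Δleader=(17.000, -3.000, -33.000°), disengaged; cmd=(0,0,0) → follower holds at (-9.500, 11.500, 109.000°)
step 4: Δleader=(21.000, -12.000, 45.000°), engaged; cmd=(42.500, -16.000, 137.000°) → follower=(33.000, -4.500, 246.000°)
step 5: Δleader=(10.000, 13.000, 28.000°), disengaged; cmd=(0,0,0) → follower holds at (33.000, -4.500, 246.000°)


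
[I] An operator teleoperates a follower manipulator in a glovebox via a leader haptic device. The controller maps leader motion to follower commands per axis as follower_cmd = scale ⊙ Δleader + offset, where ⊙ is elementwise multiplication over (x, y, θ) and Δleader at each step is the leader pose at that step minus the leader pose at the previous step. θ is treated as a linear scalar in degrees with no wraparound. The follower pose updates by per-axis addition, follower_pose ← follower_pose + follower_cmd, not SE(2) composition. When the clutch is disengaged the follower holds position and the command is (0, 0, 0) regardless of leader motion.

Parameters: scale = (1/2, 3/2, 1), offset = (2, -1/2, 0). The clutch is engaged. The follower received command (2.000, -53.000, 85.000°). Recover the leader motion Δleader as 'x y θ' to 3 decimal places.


axis x: (2.000 − 2) / (1/2) = 0.000
axis y: (-53.000 − -1/2) / (3/2) = -35.000
axis θ: (85.000 − 0) / (1) = 85.000

0.000 -35.000 85.000


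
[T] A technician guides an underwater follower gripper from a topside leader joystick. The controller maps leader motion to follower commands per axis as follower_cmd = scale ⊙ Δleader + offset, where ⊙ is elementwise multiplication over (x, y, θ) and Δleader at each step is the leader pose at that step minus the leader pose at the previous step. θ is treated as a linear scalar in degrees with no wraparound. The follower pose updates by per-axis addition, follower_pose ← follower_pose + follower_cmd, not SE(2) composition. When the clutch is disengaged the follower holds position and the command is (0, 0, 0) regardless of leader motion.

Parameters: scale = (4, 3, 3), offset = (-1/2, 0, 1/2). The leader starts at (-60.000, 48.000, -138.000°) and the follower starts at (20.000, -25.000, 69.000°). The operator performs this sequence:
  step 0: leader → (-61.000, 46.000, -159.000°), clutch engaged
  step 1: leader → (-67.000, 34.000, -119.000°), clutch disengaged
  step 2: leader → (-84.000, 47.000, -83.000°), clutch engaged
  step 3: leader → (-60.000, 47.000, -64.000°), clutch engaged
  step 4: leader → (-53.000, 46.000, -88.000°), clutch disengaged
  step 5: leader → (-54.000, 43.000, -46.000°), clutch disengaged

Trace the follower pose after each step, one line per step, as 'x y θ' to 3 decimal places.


15.500 -31.000 6.500
15.500 -31.000 6.500
-53.000 8.000 115.000
42.500 8.000 172.500
42.500 8.000 172.500
42.500 8.000 172.500

step 0: Δleader=(-1.000, -2.000, -21.000°), engaged; cmd=(-4.500, -6.000, -62.500°) → follower=(15.500, -31.000, 6.500°)
step 1: Δleader=(-6.000, -12.000, 40.000°), disengaged; cmd=(0,0,0) → follower holds at (15.500, -31.000, 6.500°)
step 2: Δleader=(-17.000, 13.000, 36.000°), engaged; cmd=(-68.500, 39.000, 108.500°) → follower=(-53.000, 8.000, 115.000°)
step 3: Δleader=(24.000, 0.000, 19.000°), engaged; cmd=(95.500, 0.000, 57.500°) → follower=(42.500, 8.000, 172.500°)
step 4: Δleader=(7.000, -1.000, -24.000°), disengaged; cmd=(0,0,0) → follower holds at (42.500, 8.000, 172.500°)
step 5: Δleader=(-1.000, -3.000, 42.000°), disengaged; cmd=(0,0,0) → follower holds at (42.500, 8.000, 172.500°)


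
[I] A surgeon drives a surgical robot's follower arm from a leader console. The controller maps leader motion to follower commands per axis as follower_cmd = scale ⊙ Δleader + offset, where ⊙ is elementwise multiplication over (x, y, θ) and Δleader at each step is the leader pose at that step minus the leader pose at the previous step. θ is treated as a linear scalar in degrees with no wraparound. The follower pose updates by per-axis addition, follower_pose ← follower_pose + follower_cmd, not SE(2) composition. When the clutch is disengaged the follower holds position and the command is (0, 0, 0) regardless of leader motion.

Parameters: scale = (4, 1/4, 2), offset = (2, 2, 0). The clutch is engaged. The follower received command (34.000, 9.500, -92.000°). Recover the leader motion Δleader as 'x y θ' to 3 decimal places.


axis x: (34.000 − 2) / (4) = 8.000
axis y: (9.500 − 2) / (1/4) = 30.000
axis θ: (-92.000 − 0) / (2) = -46.000

8.000 30.000 -46.000


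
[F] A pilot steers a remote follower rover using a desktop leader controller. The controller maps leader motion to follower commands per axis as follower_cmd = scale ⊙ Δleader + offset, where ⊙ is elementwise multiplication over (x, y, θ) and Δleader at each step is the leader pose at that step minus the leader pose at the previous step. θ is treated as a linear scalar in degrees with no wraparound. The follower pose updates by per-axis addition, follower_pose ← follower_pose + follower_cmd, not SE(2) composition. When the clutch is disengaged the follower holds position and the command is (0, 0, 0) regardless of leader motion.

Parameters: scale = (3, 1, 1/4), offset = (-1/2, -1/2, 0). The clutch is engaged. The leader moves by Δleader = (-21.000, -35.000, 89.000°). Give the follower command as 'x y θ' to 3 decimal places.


axis x: 3·-21.000 + -1/2 = -63.500
axis y: 1·-35.000 + -1/2 = -35.500
axis θ: 1/4·89.000 + 0 = 22.250

-63.500 -35.500 22.250


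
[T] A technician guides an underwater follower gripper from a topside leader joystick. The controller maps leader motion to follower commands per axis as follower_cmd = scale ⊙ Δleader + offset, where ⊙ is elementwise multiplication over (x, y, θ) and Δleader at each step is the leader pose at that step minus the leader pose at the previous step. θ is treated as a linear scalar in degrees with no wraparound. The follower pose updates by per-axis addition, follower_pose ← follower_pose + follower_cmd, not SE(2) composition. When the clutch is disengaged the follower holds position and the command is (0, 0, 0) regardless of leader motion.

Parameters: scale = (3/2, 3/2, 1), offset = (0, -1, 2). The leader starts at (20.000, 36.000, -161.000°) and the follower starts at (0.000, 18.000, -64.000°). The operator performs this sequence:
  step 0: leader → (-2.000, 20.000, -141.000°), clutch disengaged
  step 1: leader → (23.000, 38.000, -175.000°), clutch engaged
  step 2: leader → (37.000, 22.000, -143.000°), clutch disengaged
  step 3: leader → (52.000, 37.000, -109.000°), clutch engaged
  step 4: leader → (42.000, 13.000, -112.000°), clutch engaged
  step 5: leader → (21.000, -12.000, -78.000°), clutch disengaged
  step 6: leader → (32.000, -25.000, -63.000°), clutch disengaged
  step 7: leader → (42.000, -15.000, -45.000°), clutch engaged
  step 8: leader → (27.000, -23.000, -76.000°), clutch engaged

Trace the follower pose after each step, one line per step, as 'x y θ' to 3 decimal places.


step 0: Δleader=(-22.000, -16.000, 20.000°), disengaged; cmd=(0,0,0) → follower holds at (0.000, 18.000, -64.000°)
step 1: Δleader=(25.000, 18.000, -34.000°), engaged; cmd=(37.500, 26.000, -32.000°) → follower=(37.500, 44.000, -96.000°)
step 2: Δleader=(14.000, -16.000, 32.000°), disengaged; cmd=(0,0,0) → follower holds at (37.500, 44.000, -96.000°)
step 3: Δleader=(15.000, 15.000, 34.000°), engaged; cmd=(22.500, 21.500, 36.000°) → follower=(60.000, 65.500, -60.000°)
step 4: Δleader=(-10.000, -24.000, -3.000°), engaged; cmd=(-15.000, -37.000, -1.000°) → follower=(45.000, 28.500, -61.000°)
step 5: Δleader=(-21.000, -25.000, 34.000°), disengaged; cmd=(0,0,0) → follower holds at (45.000, 28.500, -61.000°)
step 6: Δleader=(11.000, -13.000, 15.000°), disengaged; cmd=(0,0,0) → follower holds at (45.000, 28.500, -61.000°)
step 7: Δleader=(10.000, 10.000, 18.000°), engaged; cmd=(15.000, 14.000, 20.000°) → follower=(60.000, 42.500, -41.000°)
step 8: Δleader=(-15.000, -8.000, -31.000°), engaged; cmd=(-22.500, -13.000, -29.000°) → follower=(37.500, 29.500, -70.000°)

0.000 18.000 -64.000
37.500 44.000 -96.000
37.500 44.000 -96.000
60.000 65.500 -60.000
45.000 28.500 -61.000
45.000 28.500 -61.000
45.000 28.500 -61.000
60.000 42.500 -41.000
37.500 29.500 -70.000


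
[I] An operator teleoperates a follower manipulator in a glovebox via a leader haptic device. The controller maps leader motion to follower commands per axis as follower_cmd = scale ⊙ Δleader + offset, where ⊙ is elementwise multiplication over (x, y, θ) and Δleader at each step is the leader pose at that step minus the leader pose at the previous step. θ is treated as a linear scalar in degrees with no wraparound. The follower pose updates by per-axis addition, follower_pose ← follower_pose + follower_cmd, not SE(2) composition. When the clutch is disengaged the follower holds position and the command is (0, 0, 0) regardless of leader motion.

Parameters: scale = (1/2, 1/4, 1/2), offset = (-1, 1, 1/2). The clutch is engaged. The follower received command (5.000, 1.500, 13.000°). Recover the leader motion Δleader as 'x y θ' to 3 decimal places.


axis x: (5.000 − -1) / (1/2) = 12.000
axis y: (1.500 − 1) / (1/4) = 2.000
axis θ: (13.000 − 1/2) / (1/2) = 25.000

12.000 2.000 25.000


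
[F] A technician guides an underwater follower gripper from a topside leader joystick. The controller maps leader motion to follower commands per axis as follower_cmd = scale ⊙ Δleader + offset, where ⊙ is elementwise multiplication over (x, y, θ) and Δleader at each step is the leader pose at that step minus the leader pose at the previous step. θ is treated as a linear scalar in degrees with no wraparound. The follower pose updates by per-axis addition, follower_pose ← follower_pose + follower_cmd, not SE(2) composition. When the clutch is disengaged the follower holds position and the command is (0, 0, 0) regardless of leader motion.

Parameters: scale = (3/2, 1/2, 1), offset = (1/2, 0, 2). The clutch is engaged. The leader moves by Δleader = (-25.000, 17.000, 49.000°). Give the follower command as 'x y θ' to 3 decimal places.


axis x: 3/2·-25.000 + 1/2 = -37.000
axis y: 1/2·17.000 + 0 = 8.500
axis θ: 1·49.000 + 2 = 51.000

-37.000 8.500 51.000


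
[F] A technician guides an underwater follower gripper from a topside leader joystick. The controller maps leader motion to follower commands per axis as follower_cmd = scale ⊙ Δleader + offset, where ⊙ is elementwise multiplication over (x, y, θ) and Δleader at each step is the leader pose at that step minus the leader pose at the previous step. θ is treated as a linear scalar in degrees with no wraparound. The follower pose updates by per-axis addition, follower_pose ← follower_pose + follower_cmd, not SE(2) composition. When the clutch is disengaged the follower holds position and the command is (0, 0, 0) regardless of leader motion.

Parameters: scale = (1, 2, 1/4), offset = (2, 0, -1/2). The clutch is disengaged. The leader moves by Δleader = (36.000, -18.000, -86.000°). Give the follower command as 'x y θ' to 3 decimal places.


clutch disengaged → follower holds; cmd = (0, 0, 0)

0.000 0.000 0.000


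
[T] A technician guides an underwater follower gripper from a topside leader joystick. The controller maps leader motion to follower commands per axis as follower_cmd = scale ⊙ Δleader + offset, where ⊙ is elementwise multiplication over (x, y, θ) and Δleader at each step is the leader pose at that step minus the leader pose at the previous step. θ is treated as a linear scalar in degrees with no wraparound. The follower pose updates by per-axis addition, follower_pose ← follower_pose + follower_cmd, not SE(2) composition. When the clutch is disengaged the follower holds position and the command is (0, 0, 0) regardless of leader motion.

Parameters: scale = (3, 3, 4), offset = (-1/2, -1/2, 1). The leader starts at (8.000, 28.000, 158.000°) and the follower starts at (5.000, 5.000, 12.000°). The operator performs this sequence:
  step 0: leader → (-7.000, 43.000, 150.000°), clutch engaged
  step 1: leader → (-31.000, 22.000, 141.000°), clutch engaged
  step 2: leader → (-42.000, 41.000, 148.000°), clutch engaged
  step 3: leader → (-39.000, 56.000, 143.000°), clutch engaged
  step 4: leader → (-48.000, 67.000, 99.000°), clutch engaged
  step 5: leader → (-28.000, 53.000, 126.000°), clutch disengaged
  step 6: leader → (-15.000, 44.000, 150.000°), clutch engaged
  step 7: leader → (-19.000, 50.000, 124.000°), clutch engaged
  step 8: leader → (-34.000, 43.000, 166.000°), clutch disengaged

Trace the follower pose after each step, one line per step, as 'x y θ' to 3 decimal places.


step 0: Δleader=(-15.000, 15.000, -8.000°), engaged; cmd=(-45.500, 44.500, -31.000°) → follower=(-40.500, 49.500, -19.000°)
step 1: Δleader=(-24.000, -21.000, -9.000°), engaged; cmd=(-72.500, -63.500, -35.000°) → follower=(-113.000, -14.000, -54.000°)
step 2: Δleader=(-11.000, 19.000, 7.000°), engaged; cmd=(-33.500, 56.500, 29.000°) → follower=(-146.500, 42.500, -25.000°)
step 3: Δleader=(3.000, 15.000, -5.000°), engaged; cmd=(8.500, 44.500, -19.000°) → follower=(-138.000, 87.000, -44.000°)
step 4: Δleader=(-9.000, 11.000, -44.000°), engaged; cmd=(-27.500, 32.500, -175.000°) → follower=(-165.500, 119.500, -219.000°)
step 5: Δleader=(20.000, -14.000, 27.000°), disengaged; cmd=(0,0,0) → follower holds at (-165.500, 119.500, -219.000°)
step 6: Δleader=(13.000, -9.000, 24.000°), engaged; cmd=(38.500, -27.500, 97.000°) → follower=(-127.000, 92.000, -122.000°)
step 7: Δleader=(-4.000, 6.000, -26.000°), engaged; cmd=(-12.500, 17.500, -103.000°) → follower=(-139.500, 109.500, -225.000°)
step 8: Δleader=(-15.000, -7.000, 42.000°), disengaged; cmd=(0,0,0) → follower holds at (-139.500, 109.500, -225.000°)

-40.500 49.500 -19.000
-113.000 -14.000 -54.000
-146.500 42.500 -25.000
-138.000 87.000 -44.000
-165.500 119.500 -219.000
-165.500 119.500 -219.000
-127.000 92.000 -122.000
-139.500 109.500 -225.000
-139.500 109.500 -225.000


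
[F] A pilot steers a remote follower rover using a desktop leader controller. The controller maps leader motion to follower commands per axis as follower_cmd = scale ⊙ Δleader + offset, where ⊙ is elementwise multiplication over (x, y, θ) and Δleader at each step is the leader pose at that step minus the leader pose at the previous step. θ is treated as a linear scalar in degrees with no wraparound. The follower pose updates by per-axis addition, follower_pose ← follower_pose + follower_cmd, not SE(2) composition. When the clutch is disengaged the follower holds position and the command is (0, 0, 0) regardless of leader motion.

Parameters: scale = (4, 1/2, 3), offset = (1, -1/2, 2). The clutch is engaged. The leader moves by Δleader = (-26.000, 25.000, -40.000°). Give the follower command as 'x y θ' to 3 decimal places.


axis x: 4·-26.000 + 1 = -103.000
axis y: 1/2·25.000 + -1/2 = 12.000
axis θ: 3·-40.000 + 2 = -118.000

-103.000 12.000 -118.000


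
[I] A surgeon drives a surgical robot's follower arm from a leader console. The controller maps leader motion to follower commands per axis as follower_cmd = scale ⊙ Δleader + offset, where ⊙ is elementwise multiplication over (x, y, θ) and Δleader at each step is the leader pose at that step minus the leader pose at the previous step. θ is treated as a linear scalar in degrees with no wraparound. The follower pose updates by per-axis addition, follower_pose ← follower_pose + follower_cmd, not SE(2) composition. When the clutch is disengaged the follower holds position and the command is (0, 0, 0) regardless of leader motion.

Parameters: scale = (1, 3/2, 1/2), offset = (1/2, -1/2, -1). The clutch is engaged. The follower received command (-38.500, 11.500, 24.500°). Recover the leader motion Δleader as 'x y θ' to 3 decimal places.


axis x: (-38.500 − 1/2) / (1) = -39.000
axis y: (11.500 − -1/2) / (3/2) = 8.000
axis θ: (24.500 − -1) / (1/2) = 51.000

-39.000 8.000 51.000


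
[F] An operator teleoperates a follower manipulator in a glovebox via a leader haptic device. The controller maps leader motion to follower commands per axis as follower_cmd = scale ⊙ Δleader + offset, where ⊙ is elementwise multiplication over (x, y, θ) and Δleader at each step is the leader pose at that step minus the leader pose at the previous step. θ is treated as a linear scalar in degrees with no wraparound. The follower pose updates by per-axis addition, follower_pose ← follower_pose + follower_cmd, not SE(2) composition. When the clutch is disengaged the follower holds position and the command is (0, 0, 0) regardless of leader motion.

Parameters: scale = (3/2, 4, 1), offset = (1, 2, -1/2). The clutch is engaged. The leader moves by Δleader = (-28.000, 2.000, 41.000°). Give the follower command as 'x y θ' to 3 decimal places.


-41.000 10.000 40.500

axis x: 3/2·-28.000 + 1 = -41.000
axis y: 4·2.000 + 2 = 10.000
axis θ: 1·41.000 + -1/2 = 40.500


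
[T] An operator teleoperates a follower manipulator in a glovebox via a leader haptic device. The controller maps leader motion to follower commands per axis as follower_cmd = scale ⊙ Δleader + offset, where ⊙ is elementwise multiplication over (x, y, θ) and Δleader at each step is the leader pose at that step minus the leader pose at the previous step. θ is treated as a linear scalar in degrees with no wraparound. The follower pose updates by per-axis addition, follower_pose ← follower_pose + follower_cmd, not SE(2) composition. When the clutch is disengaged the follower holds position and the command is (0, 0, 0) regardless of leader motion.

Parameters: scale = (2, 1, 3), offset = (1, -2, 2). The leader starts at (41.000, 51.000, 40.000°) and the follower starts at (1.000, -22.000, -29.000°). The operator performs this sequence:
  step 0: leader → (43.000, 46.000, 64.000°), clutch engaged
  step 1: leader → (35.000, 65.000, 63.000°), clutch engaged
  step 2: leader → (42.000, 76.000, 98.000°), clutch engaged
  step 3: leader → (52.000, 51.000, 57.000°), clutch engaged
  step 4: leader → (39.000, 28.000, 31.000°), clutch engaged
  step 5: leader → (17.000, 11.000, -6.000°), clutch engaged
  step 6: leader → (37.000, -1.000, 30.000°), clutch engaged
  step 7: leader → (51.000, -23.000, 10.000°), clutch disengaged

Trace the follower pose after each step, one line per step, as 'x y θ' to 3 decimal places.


6.000 -29.000 45.000
-9.000 -12.000 44.000
6.000 -3.000 151.000
27.000 -30.000 30.000
2.000 -55.000 -46.000
-41.000 -74.000 -155.000
0.000 -88.000 -45.000
0.000 -88.000 -45.000

step 0: Δleader=(2.000, -5.000, 24.000°), engaged; cmd=(5.000, -7.000, 74.000°) → follower=(6.000, -29.000, 45.000°)
step 1: Δleader=(-8.000, 19.000, -1.000°), engaged; cmd=(-15.000, 17.000, -1.000°) → follower=(-9.000, -12.000, 44.000°)
step 2: Δleader=(7.000, 11.000, 35.000°), engaged; cmd=(15.000, 9.000, 107.000°) → follower=(6.000, -3.000, 151.000°)
step 3: Δleader=(10.000, -25.000, -41.000°), engaged; cmd=(21.000, -27.000, -121.000°) → follower=(27.000, -30.000, 30.000°)
step 4: Δleader=(-13.000, -23.000, -26.000°), engaged; cmd=(-25.000, -25.000, -76.000°) → follower=(2.000, -55.000, -46.000°)
step 5: Δleader=(-22.000, -17.000, -37.000°), engaged; cmd=(-43.000, -19.000, -109.000°) → follower=(-41.000, -74.000, -155.000°)
step 6: Δleader=(20.000, -12.000, 36.000°), engaged; cmd=(41.000, -14.000, 110.000°) → follower=(0.000, -88.000, -45.000°)
step 7: Δleader=(14.000, -22.000, -20.000°), disengaged; cmd=(0,0,0) → follower holds at (0.000, -88.000, -45.000°)


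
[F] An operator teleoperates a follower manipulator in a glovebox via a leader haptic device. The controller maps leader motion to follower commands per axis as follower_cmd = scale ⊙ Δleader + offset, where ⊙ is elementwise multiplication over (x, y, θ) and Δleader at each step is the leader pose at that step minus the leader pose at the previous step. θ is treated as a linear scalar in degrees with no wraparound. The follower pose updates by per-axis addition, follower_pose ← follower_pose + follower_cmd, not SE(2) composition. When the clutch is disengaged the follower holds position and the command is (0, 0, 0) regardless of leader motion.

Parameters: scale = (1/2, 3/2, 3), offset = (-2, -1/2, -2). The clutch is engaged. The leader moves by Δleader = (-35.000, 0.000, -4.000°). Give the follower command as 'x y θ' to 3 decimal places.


axis x: 1/2·-35.000 + -2 = -19.500
axis y: 3/2·0.000 + -1/2 = -0.500
axis θ: 3·-4.000 + -2 = -14.000

-19.500 -0.500 -14.000


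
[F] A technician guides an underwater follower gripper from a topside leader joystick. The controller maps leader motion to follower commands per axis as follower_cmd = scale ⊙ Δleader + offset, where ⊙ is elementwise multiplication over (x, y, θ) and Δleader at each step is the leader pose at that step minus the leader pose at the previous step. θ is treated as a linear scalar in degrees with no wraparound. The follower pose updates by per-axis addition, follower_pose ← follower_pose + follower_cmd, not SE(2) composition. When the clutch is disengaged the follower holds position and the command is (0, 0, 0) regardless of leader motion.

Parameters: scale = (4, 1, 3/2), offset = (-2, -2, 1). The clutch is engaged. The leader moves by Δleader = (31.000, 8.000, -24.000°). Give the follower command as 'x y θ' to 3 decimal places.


axis x: 4·31.000 + -2 = 122.000
axis y: 1·8.000 + -2 = 6.000
axis θ: 3/2·-24.000 + 1 = -35.000

122.000 6.000 -35.000


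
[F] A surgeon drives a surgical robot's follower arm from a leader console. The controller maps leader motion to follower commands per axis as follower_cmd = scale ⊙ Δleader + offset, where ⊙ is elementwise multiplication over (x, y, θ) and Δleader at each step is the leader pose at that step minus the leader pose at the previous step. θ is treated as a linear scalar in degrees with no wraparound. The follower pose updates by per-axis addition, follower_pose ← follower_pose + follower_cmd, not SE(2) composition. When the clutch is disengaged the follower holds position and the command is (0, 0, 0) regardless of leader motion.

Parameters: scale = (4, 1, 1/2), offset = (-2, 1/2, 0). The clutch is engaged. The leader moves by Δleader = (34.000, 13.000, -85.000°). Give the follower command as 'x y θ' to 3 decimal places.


134.000 13.500 -42.500

axis x: 4·34.000 + -2 = 134.000
axis y: 1·13.000 + 1/2 = 13.500
axis θ: 1/2·-85.000 + 0 = -42.500


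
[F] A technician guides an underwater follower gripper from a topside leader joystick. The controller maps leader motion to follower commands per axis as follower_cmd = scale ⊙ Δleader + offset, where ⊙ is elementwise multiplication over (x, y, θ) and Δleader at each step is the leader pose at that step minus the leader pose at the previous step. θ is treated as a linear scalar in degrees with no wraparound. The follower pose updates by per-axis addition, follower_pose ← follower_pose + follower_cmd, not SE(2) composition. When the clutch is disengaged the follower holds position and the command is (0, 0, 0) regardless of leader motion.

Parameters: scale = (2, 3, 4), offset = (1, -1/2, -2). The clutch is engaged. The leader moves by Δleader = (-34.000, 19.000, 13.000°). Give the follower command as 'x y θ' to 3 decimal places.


-67.000 56.500 50.000

axis x: 2·-34.000 + 1 = -67.000
axis y: 3·19.000 + -1/2 = 56.500
axis θ: 4·13.000 + -2 = 50.000


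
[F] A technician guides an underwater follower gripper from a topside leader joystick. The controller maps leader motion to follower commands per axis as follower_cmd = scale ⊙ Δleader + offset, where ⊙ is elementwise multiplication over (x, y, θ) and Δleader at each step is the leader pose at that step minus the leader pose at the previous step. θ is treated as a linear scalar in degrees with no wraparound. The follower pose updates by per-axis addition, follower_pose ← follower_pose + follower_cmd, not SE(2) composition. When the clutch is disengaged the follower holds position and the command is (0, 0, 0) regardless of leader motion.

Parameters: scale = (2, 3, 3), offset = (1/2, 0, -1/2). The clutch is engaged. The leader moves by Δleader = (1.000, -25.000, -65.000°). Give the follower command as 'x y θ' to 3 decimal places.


axis x: 2·1.000 + 1/2 = 2.500
axis y: 3·-25.000 + 0 = -75.000
axis θ: 3·-65.000 + -1/2 = -195.500

2.500 -75.000 -195.500


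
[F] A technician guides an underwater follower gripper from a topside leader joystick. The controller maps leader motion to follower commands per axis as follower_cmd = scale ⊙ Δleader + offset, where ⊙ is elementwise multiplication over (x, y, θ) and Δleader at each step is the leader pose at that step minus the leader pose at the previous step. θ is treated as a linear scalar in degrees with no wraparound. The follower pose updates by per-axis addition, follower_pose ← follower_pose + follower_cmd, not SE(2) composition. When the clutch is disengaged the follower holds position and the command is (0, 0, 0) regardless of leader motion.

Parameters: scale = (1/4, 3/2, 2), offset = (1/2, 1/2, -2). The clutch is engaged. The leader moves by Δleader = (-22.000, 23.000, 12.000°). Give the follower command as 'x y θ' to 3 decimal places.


axis x: 1/4·-22.000 + 1/2 = -5.000
axis y: 3/2·23.000 + 1/2 = 35.000
axis θ: 2·12.000 + -2 = 22.000

-5.000 35.000 22.000


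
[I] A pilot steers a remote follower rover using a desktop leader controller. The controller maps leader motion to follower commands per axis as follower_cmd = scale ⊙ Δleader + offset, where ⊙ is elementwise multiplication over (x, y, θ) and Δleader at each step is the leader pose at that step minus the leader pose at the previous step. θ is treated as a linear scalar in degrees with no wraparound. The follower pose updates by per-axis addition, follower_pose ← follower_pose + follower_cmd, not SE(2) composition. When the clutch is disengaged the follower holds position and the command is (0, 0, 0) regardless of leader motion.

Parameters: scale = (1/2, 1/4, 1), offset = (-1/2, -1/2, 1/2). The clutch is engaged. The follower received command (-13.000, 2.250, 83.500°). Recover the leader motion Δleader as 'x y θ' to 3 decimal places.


-25.000 11.000 83.000

axis x: (-13.000 − -1/2) / (1/2) = -25.000
axis y: (2.250 − -1/2) / (1/4) = 11.000
axis θ: (83.500 − 1/2) / (1) = 83.000


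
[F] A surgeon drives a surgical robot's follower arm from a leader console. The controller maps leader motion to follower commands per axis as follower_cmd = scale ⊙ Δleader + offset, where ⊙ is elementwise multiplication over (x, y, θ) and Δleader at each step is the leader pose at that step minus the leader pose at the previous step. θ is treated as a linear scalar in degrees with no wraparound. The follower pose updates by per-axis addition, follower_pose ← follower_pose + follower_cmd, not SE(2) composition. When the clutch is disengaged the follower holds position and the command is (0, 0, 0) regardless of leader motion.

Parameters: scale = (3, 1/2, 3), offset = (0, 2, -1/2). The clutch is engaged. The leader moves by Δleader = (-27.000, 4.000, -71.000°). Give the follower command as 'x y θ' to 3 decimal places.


axis x: 3·-27.000 + 0 = -81.000
axis y: 1/2·4.000 + 2 = 4.000
axis θ: 3·-71.000 + -1/2 = -213.500

-81.000 4.000 -213.500


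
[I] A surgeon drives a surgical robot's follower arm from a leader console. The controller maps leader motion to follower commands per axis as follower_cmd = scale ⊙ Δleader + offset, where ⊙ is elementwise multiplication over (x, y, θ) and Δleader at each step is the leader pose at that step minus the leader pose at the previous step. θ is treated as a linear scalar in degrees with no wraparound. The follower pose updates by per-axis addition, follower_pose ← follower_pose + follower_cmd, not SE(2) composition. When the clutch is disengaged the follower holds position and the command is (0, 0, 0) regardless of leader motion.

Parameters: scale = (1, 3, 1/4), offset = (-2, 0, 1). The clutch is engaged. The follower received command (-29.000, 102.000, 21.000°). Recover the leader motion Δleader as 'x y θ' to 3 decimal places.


axis x: (-29.000 − -2) / (1) = -27.000
axis y: (102.000 − 0) / (3) = 34.000
axis θ: (21.000 − 1) / (1/4) = 80.000

-27.000 34.000 80.000


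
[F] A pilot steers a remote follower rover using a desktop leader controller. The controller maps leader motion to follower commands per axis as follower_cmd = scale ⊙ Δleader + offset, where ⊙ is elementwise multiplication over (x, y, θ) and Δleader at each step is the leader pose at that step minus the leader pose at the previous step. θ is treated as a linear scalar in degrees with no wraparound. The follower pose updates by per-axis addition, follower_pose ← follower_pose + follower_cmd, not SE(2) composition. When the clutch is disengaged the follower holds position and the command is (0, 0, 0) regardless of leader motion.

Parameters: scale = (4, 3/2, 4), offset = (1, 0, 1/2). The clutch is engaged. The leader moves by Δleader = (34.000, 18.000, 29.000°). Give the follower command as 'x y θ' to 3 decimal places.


137.000 27.000 116.500

axis x: 4·34.000 + 1 = 137.000
axis y: 3/2·18.000 + 0 = 27.000
axis θ: 4·29.000 + 1/2 = 116.500


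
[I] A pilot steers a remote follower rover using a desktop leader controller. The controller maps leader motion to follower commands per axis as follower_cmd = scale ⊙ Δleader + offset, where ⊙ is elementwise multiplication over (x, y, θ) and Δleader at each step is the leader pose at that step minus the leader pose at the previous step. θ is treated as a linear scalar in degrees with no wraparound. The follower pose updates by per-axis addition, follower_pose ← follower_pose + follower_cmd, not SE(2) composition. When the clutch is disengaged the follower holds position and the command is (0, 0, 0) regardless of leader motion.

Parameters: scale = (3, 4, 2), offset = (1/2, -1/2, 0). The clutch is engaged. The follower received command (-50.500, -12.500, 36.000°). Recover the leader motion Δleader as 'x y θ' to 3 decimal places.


-17.000 -3.000 18.000

axis x: (-50.500 − 1/2) / (3) = -17.000
axis y: (-12.500 − -1/2) / (4) = -3.000
axis θ: (36.000 − 0) / (2) = 18.000


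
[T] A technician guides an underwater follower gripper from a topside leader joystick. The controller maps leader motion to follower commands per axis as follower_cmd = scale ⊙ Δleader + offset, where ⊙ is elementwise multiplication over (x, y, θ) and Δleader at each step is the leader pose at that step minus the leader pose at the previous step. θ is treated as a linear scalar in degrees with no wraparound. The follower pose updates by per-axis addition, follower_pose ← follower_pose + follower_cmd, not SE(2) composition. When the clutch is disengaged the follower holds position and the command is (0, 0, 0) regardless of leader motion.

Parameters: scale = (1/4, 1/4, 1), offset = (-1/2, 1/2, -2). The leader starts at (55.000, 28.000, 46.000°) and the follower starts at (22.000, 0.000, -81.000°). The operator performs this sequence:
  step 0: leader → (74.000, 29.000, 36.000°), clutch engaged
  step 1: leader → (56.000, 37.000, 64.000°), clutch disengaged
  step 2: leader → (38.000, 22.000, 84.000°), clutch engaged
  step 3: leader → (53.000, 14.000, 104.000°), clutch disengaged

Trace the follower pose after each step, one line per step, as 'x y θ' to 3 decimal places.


step 0: Δleader=(19.000, 1.000, -10.000°), engaged; cmd=(4.250, 0.750, -12.000°) → follower=(26.250, 0.750, -93.000°)
step 1: Δleader=(-18.000, 8.000, 28.000°), disengaged; cmd=(0,0,0) → follower holds at (26.250, 0.750, -93.000°)
step 2: Δleader=(-18.000, -15.000, 20.000°), engaged; cmd=(-5.000, -3.250, 18.000°) → follower=(21.250, -2.500, -75.000°)
step 3: Δleader=(15.000, -8.000, 20.000°), disengaged; cmd=(0,0,0) → follower holds at (21.250, -2.500, -75.000°)

26.250 0.750 -93.000
26.250 0.750 -93.000
21.250 -2.500 -75.000
21.250 -2.500 -75.000
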